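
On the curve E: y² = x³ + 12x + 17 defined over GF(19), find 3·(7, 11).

(0, 6)

Write Q = (7, 11).
Repeated addition: build up to 3Q.
2Q: tangent at (7, 11): λ = (3·7² + 12)/(2·11) ≡ 7/3. 3⁻¹ ≡ 13 (mod 19) since 3·13 = 39 ≡ 1, so λ ≡ 7·13 ≡ 15.
  x = λ² - 7 - 7 = 225 - 14 ≡ 2; y = λ·(7 - 2) - 11 ≡ 7. → (2, 7)
3Q: (2, 7) + (7, 11). λ = (11 - 7)/(7 - 2) ≡ 4/5 mod 19. 5⁻¹ ≡ 4 (mod 19) since 5·4 = 20 ≡ 1, so λ ≡ 16.
  x = λ² - 2 - 7 = 256 - 9 ≡ 0; y = λ·(2 - 0) - 7 ≡ 6. → (0, 6)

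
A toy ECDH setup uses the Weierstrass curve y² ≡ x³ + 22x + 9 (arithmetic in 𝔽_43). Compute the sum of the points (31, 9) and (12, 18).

(31, 9) + (12, 18). λ = (18 - 9)/(12 - 31) ≡ 9/24 mod 43. 24⁻¹ ≡ 9 (mod 43), so λ ≡ 38.
  x = λ² - 31 - 12 = 1444 - 43 ≡ 25; y = λ·(31 - 25) - 9 ≡ 4. → (25, 4)

(25, 4)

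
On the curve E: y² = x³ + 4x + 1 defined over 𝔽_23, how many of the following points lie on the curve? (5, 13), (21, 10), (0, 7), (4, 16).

2

(5, 13): 13² ≡ 8, rhs ≡ 8 → on.
(21, 10): 10² ≡ 8, rhs ≡ 8 → on.
(0, 7): 7² ≡ 3, rhs ≡ 1 → off.
(4, 16): 16² ≡ 3, rhs ≡ 12 → off.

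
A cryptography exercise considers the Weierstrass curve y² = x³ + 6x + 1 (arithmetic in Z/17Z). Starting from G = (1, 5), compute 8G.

Repeated addition: build up to 8G.
2G: tangent at (1, 5): λ = (3·1² + 6)/(2·5) ≡ 9/10. 10⁻¹ ≡ 12 (mod 17) since 10·12 = 120 ≡ 1, so λ ≡ 9·12 ≡ 6.
  x = λ² - 1 - 1 = 36 - 2 ≡ 0; y = λ·(1 - 0) - 5 ≡ 1. → (0, 1)
3G: (0, 1) + (1, 5). λ = (5 - 1)/(1 - 0) ≡ 4/1 mod 17. 1⁻¹ ≡ 1 (mod 17), so λ ≡ 4.
  x = λ² - 0 - 1 = 16 - 1 ≡ 15; y = λ·(0 - 15) - 1 ≡ 7. → (15, 7)
4G: (15, 7) + (1, 5). λ = (5 - 7)/(1 - 15) ≡ 15/3 mod 17. 3⁻¹ ≡ 6 (mod 17), so λ ≡ 5.
  x = λ² - 15 - 1 = 25 - 16 ≡ 9; y = λ·(15 - 9) - 7 ≡ 6. → (9, 6)
5G: (9, 6) + (1, 5). λ = (5 - 6)/(1 - 9) ≡ 16/9 mod 17. 9⁻¹ ≡ 2 (mod 17), so λ ≡ 15.
  x = λ² - 9 - 1 = 225 - 10 ≡ 11; y = λ·(9 - 11) - 6 ≡ 15. → (11, 15)
6G: (11, 15) + (1, 5). λ = (5 - 15)/(1 - 11) ≡ 7/7 mod 17. 7⁻¹ ≡ 5 (mod 17), so λ ≡ 1.
  x = λ² - 11 - 1 = 1 - 12 ≡ 6; y = λ·(11 - 6) - 15 ≡ 7. → (6, 7)
7G: (6, 7) + (1, 5). λ = (5 - 7)/(1 - 6) ≡ 15/12 mod 17. 12⁻¹ ≡ 10 (mod 17), so λ ≡ 14.
  x = λ² - 6 - 1 = 196 - 7 ≡ 2; y = λ·(6 - 2) - 7 ≡ 15. → (2, 15)
8G: (2, 15) + (1, 5). λ = (5 - 15)/(1 - 2) ≡ 7/16 mod 17. 16⁻¹ ≡ 16 (mod 17), so λ ≡ 10.
  x = λ² - 2 - 1 = 100 - 3 ≡ 12; y = λ·(2 - 12) - 15 ≡ 4. → (12, 4)

(12, 4)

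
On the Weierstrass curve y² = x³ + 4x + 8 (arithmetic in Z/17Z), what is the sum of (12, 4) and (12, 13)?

O

The two points share x = 12 and their y-coordinates satisfy 4 + 13 ≡ 0 (mod 17), so they are inverses. Their sum is 𝒪.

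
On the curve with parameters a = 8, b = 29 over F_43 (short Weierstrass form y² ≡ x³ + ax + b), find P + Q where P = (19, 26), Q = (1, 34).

(37, 25)

(19, 26) + (1, 34). λ = (34 - 26)/(1 - 19) ≡ 8/25 mod 43. 25⁻¹ ≡ 31 (mod 43) since 25·31 = 775 ≡ 1, so λ ≡ 33.
  x = λ² - 19 - 1 = 1089 - 20 ≡ 37; y = λ·(19 - 37) - 26 ≡ 25. → (37, 25)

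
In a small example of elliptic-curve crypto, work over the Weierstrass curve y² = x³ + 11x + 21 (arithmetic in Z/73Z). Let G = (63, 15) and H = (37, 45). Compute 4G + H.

(7, 21)

First 4G:
Repeated addition: build up to 4G.
2G: tangent at (63, 15): λ = (3·63² + 11)/(2·15) ≡ 19/30. 30⁻¹ ≡ 56 (mod 73), so λ ≡ 19·56 ≡ 42.
  x = λ² - 63 - 63 = 1764 - 126 ≡ 32; y = λ·(63 - 32) - 15 ≡ 46. → (32, 46)
3G: (32, 46) + (63, 15). λ = (15 - 46)/(63 - 32) ≡ 42/31 mod 73. 31⁻¹ ≡ 33 (mod 73) since 31·33 = 1023 ≡ 1, so λ ≡ 72.
  x = λ² - 32 - 63 = 5184 - 95 ≡ 52; y = λ·(32 - 52) - 46 ≡ 47. → (52, 47)
4G: (52, 47) + (63, 15). λ = (15 - 47)/(63 - 52) ≡ 41/11 mod 73. 11⁻¹ ≡ 20 (mod 73), so λ ≡ 17.
  x = λ² - 52 - 63 = 289 - 115 ≡ 28; y = λ·(52 - 28) - 47 ≡ 69. → (28, 69)
4G = (28, 69).
Finally 4G + H:
(28, 69) + (37, 45). λ = (45 - 69)/(37 - 28) ≡ 49/9 mod 73. 9⁻¹ ≡ 65 (mod 73), so λ ≡ 46.
  x = λ² - 28 - 37 = 2116 - 65 ≡ 7; y = λ·(28 - 7) - 69 ≡ 21. → (7, 21)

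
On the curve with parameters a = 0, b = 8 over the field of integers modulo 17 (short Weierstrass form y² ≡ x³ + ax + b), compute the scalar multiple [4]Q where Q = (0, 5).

(0, 5)

Double-and-add on 4 = (100)₂. Start with Q = (0, 5) for the leading 1-bit.
double: tangent at (0, 5): λ = (3·0² + 0)/(2·5) ≡ 0/10. 10⁻¹ ≡ 12 (mod 17) since 10·12 = 120 ≡ 1, so λ ≡ 0·12 ≡ 0.
  x = λ² - 0 - 0 = 0 - 0 ≡ 0; y = λ·(0 - 0) - 5 ≡ 12. → (0, 12)
double: tangent at (0, 12): λ = (3·0² + 0)/(2·12) ≡ 0/7. 7⁻¹ ≡ 5 (mod 17), so λ ≡ 0·5 ≡ 0.
  x = λ² - 0 - 0 = 0 - 0 ≡ 0; y = λ·(0 - 0) - 12 ≡ 5. → (0, 5)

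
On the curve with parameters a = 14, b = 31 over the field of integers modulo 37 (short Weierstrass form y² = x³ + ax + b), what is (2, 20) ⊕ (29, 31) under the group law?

(32, 13)

(2, 20) + (29, 31). λ = (31 - 20)/(29 - 2) ≡ 11/27 mod 37. 27⁻¹ ≡ 11 (mod 37), so λ ≡ 10.
  x = λ² - 2 - 29 = 100 - 31 ≡ 32; y = λ·(2 - 32) - 20 ≡ 13. → (32, 13)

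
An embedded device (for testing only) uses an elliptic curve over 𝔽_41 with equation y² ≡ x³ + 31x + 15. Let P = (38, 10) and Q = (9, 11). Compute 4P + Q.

(8, 18)

First 4P:
Double-and-add on 4 = (100)₂. Start with P = (38, 10) for the leading 1-bit.
double: tangent at (38, 10): λ = (3·38² + 31)/(2·10) ≡ 17/20. 20⁻¹ ≡ 39 (mod 41) since 20·39 = 780 ≡ 1, so λ ≡ 17·39 ≡ 7.
  x = λ² - 38 - 38 = 49 - 76 ≡ 14; y = λ·(38 - 14) - 10 ≡ 35. → (14, 35)
double: tangent at (14, 35): λ = (3·14² + 31)/(2·35) ≡ 4/29. 29⁻¹ ≡ 17 (mod 41), so λ ≡ 4·17 ≡ 27.
  x = λ² - 14 - 14 = 729 - 28 ≡ 4; y = λ·(14 - 4) - 35 ≡ 30. → (4, 30)
4P = (4, 30).
Finally 4P + Q:
(4, 30) + (9, 11). λ = (11 - 30)/(9 - 4) ≡ 22/5 mod 41. 5⁻¹ ≡ 33 (mod 41), so λ ≡ 29.
  x = λ² - 4 - 9 = 841 - 13 ≡ 8; y = λ·(4 - 8) - 30 ≡ 18. → (8, 18)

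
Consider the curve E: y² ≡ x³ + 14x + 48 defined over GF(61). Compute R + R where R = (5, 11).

(38, 8)

tangent at (5, 11): λ = (3·5² + 14)/(2·11) ≡ 28/22. 22⁻¹ ≡ 25 (mod 61) since 22·25 = 550 ≡ 1, so λ ≡ 28·25 ≡ 29.
  x = λ² - 5 - 5 = 841 - 10 ≡ 38; y = λ·(5 - 38) - 11 ≡ 8. → (38, 8)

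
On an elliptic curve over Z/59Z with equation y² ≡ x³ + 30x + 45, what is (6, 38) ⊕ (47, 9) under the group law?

(6, 38) + (47, 9). λ = (9 - 38)/(47 - 6) ≡ 30/41 mod 59. 41⁻¹ ≡ 36 (mod 59), so λ ≡ 18.
  x = λ² - 6 - 47 = 324 - 53 ≡ 35; y = λ·(6 - 35) - 38 ≡ 30. → (35, 30)

(35, 30)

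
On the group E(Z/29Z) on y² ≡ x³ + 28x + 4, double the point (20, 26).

tangent at (20, 26): λ = (3·20² + 28)/(2·26) ≡ 10/23. 23⁻¹ ≡ 24 (mod 29), so λ ≡ 10·24 ≡ 8.
  x = λ² - 20 - 20 = 64 - 40 ≡ 24; y = λ·(20 - 24) - 26 ≡ 0. → (24, 0)

(24, 0)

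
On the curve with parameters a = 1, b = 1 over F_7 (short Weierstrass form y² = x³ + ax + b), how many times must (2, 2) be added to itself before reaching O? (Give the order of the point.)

5

2P: tangent at (2, 2): λ = (3·2² + 1)/(2·2) ≡ 6/4. 4⁻¹ ≡ 2 (mod 7), so λ ≡ 6·2 ≡ 5.
  x = λ² - 2 - 2 = 25 - 4 ≡ 0; y = λ·(2 - 0) - 2 ≡ 1. → (0, 1)
3P: (0, 1) + (2, 2). λ = (2 - 1)/(2 - 0) ≡ 1/2 mod 7. 2⁻¹ ≡ 4 (mod 7) since 2·4 = 8 ≡ 1, so λ ≡ 4.
  x = λ² - 0 - 2 = 16 - 2 ≡ 0; y = λ·(0 - 0) - 1 ≡ 6. → (0, 6)
4P: (0, 6) + (2, 2). λ = (2 - 6)/(2 - 0) ≡ 3/2 mod 7. 2⁻¹ ≡ 4 (mod 7), so λ ≡ 5.
  x = λ² - 0 - 2 = 25 - 2 ≡ 2; y = λ·(0 - 2) - 6 ≡ 5. → (2, 5)
5P: (2, 5) + (2, 2): same x and y₁ ≡ -y₂, so the sum is O.
5P = O, so the order is 5.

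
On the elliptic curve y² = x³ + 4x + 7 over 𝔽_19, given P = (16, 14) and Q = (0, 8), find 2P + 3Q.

First 2P:
Repeated addition: build up to 2P.
2P: tangent at (16, 14): λ = (3·16² + 4)/(2·14) ≡ 12/9. 9⁻¹ ≡ 17 (mod 19), so λ ≡ 12·17 ≡ 14.
  x = λ² - 16 - 16 = 196 - 32 ≡ 12; y = λ·(16 - 12) - 14 ≡ 4. → (12, 4)
2P = (12, 4).
Next 3Q:
Repeated addition: build up to 3Q.
2Q: tangent at (0, 8): λ = (3·0² + 4)/(2·8) ≡ 4/16. 16⁻¹ ≡ 6 (mod 19), so λ ≡ 4·6 ≡ 5.
  x = λ² - 0 - 0 = 25 - 0 ≡ 6; y = λ·(0 - 6) - 8 ≡ 0. → (6, 0)
3Q: (6, 0) + (0, 8). λ = (8 - 0)/(0 - 6) ≡ 8/13 mod 19. 13⁻¹ ≡ 3 (mod 19), so λ ≡ 5.
  x = λ² - 6 - 0 = 25 - 6 ≡ 0; y = λ·(6 - 0) - 0 ≡ 11. → (0, 11)
3Q = (0, 11).
Finally 2P + 3Q:
(12, 4) + (0, 11). λ = (11 - 4)/(0 - 12) ≡ 7/7 mod 19. 7⁻¹ ≡ 11 (mod 19) since 7·11 = 77 ≡ 1, so λ ≡ 1.
  x = λ² - 12 - 0 = 1 - 12 ≡ 8; y = λ·(12 - 8) - 4 ≡ 0. → (8, 0)

(8, 0)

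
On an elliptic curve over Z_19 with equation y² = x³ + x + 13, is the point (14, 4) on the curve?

yes

y² = 4² ≡ 16; x³ + 1x + 13 = 2771 ≡ 16 (mod 19). 16 = 16.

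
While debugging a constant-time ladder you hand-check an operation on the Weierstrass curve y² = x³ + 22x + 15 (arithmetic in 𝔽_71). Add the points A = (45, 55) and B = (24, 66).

(45, 55) + (24, 66). λ = (66 - 55)/(24 - 45) ≡ 11/50 mod 71. 50⁻¹ ≡ 27 (mod 71), so λ ≡ 13.
  x = λ² - 45 - 24 = 169 - 69 ≡ 29; y = λ·(45 - 29) - 55 ≡ 11. → (29, 11)

(29, 11)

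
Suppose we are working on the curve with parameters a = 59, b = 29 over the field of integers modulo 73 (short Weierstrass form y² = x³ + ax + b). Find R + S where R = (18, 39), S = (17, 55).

(18, 39) + (17, 55). λ = (55 - 39)/(17 - 18) ≡ 16/72 mod 73. 72⁻¹ ≡ 72 (mod 73), so λ ≡ 57.
  x = λ² - 18 - 17 = 3249 - 35 ≡ 2; y = λ·(18 - 2) - 39 ≡ 70. → (2, 70)

(2, 70)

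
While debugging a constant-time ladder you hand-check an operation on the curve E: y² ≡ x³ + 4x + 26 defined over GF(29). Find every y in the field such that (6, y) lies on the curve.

x³ + 4x + 26 = 266 ≡ 5 (mod 29).
Square roots of 5 mod 29: 11 and 18 (since 11² = 121 ≡ 5).

11, 18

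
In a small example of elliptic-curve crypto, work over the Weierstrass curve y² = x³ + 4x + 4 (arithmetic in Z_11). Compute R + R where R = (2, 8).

tangent at (2, 8): λ = (3·2² + 4)/(2·8) ≡ 5/5. 5⁻¹ ≡ 9 (mod 11) since 5·9 = 45 ≡ 1, so λ ≡ 5·9 ≡ 1.
  x = λ² - 2 - 2 = 1 - 4 ≡ 8; y = λ·(2 - 8) - 8 ≡ 8. → (8, 8)

(8, 8)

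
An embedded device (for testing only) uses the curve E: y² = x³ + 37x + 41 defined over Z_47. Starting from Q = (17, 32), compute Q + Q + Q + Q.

(26, 25)

Double-and-add on 4 = (100)₂. Start with Q = (17, 32) for the leading 1-bit.
double: tangent at (17, 32): λ = (3·17² + 37)/(2·32) ≡ 11/17. 17⁻¹ ≡ 36 (mod 47), so λ ≡ 11·36 ≡ 20.
  x = λ² - 17 - 17 = 400 - 34 ≡ 37; y = λ·(17 - 37) - 32 ≡ 38. → (37, 38)
double: tangent at (37, 38): λ = (3·37² + 37)/(2·38) ≡ 8/29. 29⁻¹ ≡ 13 (mod 47) since 29·13 = 377 ≡ 1, so λ ≡ 8·13 ≡ 10.
  x = λ² - 37 - 37 = 100 - 74 ≡ 26; y = λ·(37 - 26) - 38 ≡ 25. → (26, 25)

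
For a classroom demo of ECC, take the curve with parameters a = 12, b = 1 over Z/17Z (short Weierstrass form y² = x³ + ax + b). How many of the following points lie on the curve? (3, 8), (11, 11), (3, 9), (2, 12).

3

(3, 8): 8² ≡ 13, rhs ≡ 13 → on.
(11, 11): 11² ≡ 2, rhs ≡ 2 → on.
(3, 9): 9² ≡ 13, rhs ≡ 13 → on.
(2, 12): 12² ≡ 8, rhs ≡ 16 → off.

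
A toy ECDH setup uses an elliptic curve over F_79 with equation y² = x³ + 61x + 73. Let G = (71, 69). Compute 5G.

Repeated addition: build up to 5G.
2G: tangent at (71, 69): λ = (3·71² + 61)/(2·69) ≡ 16/59. 59⁻¹ ≡ 75 (mod 79), so λ ≡ 16·75 ≡ 15.
  x = λ² - 71 - 71 = 225 - 142 ≡ 4; y = λ·(71 - 4) - 69 ≡ 67. → (4, 67)
3G: (4, 67) + (71, 69). λ = (69 - 67)/(71 - 4) ≡ 2/67 mod 79. 67⁻¹ ≡ 46 (mod 79) since 67·46 = 3082 ≡ 1, so λ ≡ 13.
  x = λ² - 4 - 71 = 169 - 75 ≡ 15; y = λ·(4 - 15) - 67 ≡ 27. → (15, 27)
4G: (15, 27) + (71, 69). λ = (69 - 27)/(71 - 15) ≡ 42/56 mod 79. 56⁻¹ ≡ 24 (mod 79), so λ ≡ 60.
  x = λ² - 15 - 71 = 3600 - 86 ≡ 38; y = λ·(15 - 38) - 27 ≡ 15. → (38, 15)
5G: (38, 15) + (71, 69). λ = (69 - 15)/(71 - 38) ≡ 54/33 mod 79. 33⁻¹ ≡ 12 (mod 79), so λ ≡ 16.
  x = λ² - 38 - 71 = 256 - 109 ≡ 68; y = λ·(38 - 68) - 15 ≡ 58. → (68, 58)

(68, 58)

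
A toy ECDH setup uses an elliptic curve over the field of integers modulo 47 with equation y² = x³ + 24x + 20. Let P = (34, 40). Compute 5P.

(34, 40)

Repeated addition: build up to 5P.
2P: tangent at (34, 40): λ = (3·34² + 24)/(2·40) ≡ 14/33. 33⁻¹ ≡ 10 (mod 47), so λ ≡ 14·10 ≡ 46.
  x = λ² - 34 - 34 = 2116 - 68 ≡ 27; y = λ·(34 - 27) - 40 ≡ 0. → (27, 0)
3P: (27, 0) + (34, 40). λ = (40 - 0)/(34 - 27) ≡ 40/7 mod 47. 7⁻¹ ≡ 27 (mod 47), so λ ≡ 46.
  x = λ² - 27 - 34 = 2116 - 61 ≡ 34; y = λ·(27 - 34) - 0 ≡ 7. → (34, 7)
4P: (34, 7) + (34, 40): same x and y₁ ≡ -y₂, so the sum is the point at infinity.
5P: the point at infinity + (34, 40) = (34, 40) (identity).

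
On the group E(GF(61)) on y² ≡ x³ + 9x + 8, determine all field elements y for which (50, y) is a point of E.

15, 46

x³ + 9x + 8 = 125458 ≡ 42 (mod 61).
Square roots of 42 mod 61: 15 and 46 (since 15² = 225 ≡ 42).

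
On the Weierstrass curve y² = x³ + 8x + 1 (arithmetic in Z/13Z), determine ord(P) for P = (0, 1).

4

2P: tangent at (0, 1): λ = (3·0² + 8)/(2·1) ≡ 8/2. 2⁻¹ ≡ 7 (mod 13) since 2·7 = 14 ≡ 1, so λ ≡ 8·7 ≡ 4.
  x = λ² - 0 - 0 = 16 - 0 ≡ 3; y = λ·(0 - 3) - 1 ≡ 0. → (3, 0)
3P: (3, 0) + (0, 1). λ = (1 - 0)/(0 - 3) ≡ 1/10 mod 13. 10⁻¹ ≡ 4 (mod 13), so λ ≡ 4.
  x = λ² - 3 - 0 = 16 - 3 ≡ 0; y = λ·(3 - 0) - 0 ≡ 12. → (0, 12)
4P: (0, 12) + (0, 1): same x and y₁ ≡ -y₂, so the sum is the point at infinity.
4P = the point at infinity, so the order is 4.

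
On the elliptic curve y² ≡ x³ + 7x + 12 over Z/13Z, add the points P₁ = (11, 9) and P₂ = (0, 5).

(6, 7)

(11, 9) + (0, 5). λ = (5 - 9)/(0 - 11) ≡ 9/2 mod 13. 2⁻¹ ≡ 7 (mod 13), so λ ≡ 11.
  x = λ² - 11 - 0 = 121 - 11 ≡ 6; y = λ·(11 - 6) - 9 ≡ 7. → (6, 7)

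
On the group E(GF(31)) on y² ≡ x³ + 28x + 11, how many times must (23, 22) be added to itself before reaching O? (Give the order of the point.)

11

2P: tangent at (23, 22): λ = (3·23² + 28)/(2·22) ≡ 3/13. 13⁻¹ ≡ 12 (mod 31) since 13·12 = 156 ≡ 1, so λ ≡ 3·12 ≡ 5.
  x = λ² - 23 - 23 = 25 - 46 ≡ 10; y = λ·(23 - 10) - 22 ≡ 12. → (10, 12)
3P: (10, 12) + (23, 22). λ = (22 - 12)/(23 - 10) ≡ 10/13 mod 31. 13⁻¹ ≡ 12 (mod 31), so λ ≡ 27.
  x = λ² - 10 - 23 = 729 - 33 ≡ 14; y = λ·(10 - 14) - 12 ≡ 4. → (14, 4)
4P: (14, 4) + (23, 22). λ = (22 - 4)/(23 - 14) ≡ 18/9 mod 31. 9⁻¹ ≡ 7 (mod 31) since 9·7 = 63 ≡ 1, so λ ≡ 2.
  x = λ² - 14 - 23 = 4 - 37 ≡ 29; y = λ·(14 - 29) - 4 ≡ 28. → (29, 28)
5P: (29, 28) + (23, 22). λ = (22 - 28)/(23 - 29) ≡ 25/25 mod 31. 25⁻¹ ≡ 5 (mod 31), so λ ≡ 1.
  x = λ² - 29 - 23 = 1 - 52 ≡ 11; y = λ·(29 - 11) - 28 ≡ 21. → (11, 21)
6P: (11, 21) + (23, 22). λ = (22 - 21)/(23 - 11) ≡ 1/12 mod 31. 12⁻¹ ≡ 13 (mod 31), so λ ≡ 13.
  x = λ² - 11 - 23 = 169 - 34 ≡ 11; y = λ·(11 - 11) - 21 ≡ 10. → (11, 10)
7P: (11, 10) + (23, 22). λ = (22 - 10)/(23 - 11) ≡ 12/12 mod 31. 12⁻¹ ≡ 13 (mod 31) since 12·13 = 156 ≡ 1, so λ ≡ 1.
  x = λ² - 11 - 23 = 1 - 34 ≡ 29; y = λ·(11 - 29) - 10 ≡ 3. → (29, 3)
8P: (29, 3) + (23, 22). λ = (22 - 3)/(23 - 29) ≡ 19/25 mod 31. 25⁻¹ ≡ 5 (mod 31) since 25·5 = 125 ≡ 1, so λ ≡ 2.
  x = λ² - 29 - 23 = 4 - 52 ≡ 14; y = λ·(29 - 14) - 3 ≡ 27. → (14, 27)
9P: (14, 27) + (23, 22). λ = (22 - 27)/(23 - 14) ≡ 26/9 mod 31. 9⁻¹ ≡ 7 (mod 31) since 9·7 = 63 ≡ 1, so λ ≡ 27.
  x = λ² - 14 - 23 = 729 - 37 ≡ 10; y = λ·(14 - 10) - 27 ≡ 19. → (10, 19)
10P: (10, 19) + (23, 22). λ = (22 - 19)/(23 - 10) ≡ 3/13 mod 31. 13⁻¹ ≡ 12 (mod 31), so λ ≡ 5.
  x = λ² - 10 - 23 = 25 - 33 ≡ 23; y = λ·(10 - 23) - 19 ≡ 9. → (23, 9)
11P: (23, 9) + (23, 22): same x and y₁ ≡ -y₂, so the sum is O.
11P = O, so the order is 11.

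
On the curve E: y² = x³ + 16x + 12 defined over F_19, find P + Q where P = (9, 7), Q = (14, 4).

(7, 7)

(9, 7) + (14, 4). λ = (4 - 7)/(14 - 9) ≡ 16/5 mod 19. 5⁻¹ ≡ 4 (mod 19) since 5·4 = 20 ≡ 1, so λ ≡ 7.
  x = λ² - 9 - 14 = 49 - 23 ≡ 7; y = λ·(9 - 7) - 7 ≡ 7. → (7, 7)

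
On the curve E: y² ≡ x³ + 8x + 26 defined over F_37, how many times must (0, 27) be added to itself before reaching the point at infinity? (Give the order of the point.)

4

2P: tangent at (0, 27): λ = (3·0² + 8)/(2·27) ≡ 8/17. 17⁻¹ ≡ 24 (mod 37), so λ ≡ 8·24 ≡ 7.
  x = λ² - 0 - 0 = 49 - 0 ≡ 12; y = λ·(0 - 12) - 27 ≡ 0. → (12, 0)
3P: (12, 0) + (0, 27). λ = (27 - 0)/(0 - 12) ≡ 27/25 mod 37. 25⁻¹ ≡ 3 (mod 37) since 25·3 = 75 ≡ 1, so λ ≡ 7.
  x = λ² - 12 - 0 = 49 - 12 ≡ 0; y = λ·(12 - 0) - 0 ≡ 10. → (0, 10)
4P: (0, 10) + (0, 27): same x and y₁ ≡ -y₂, so the sum is the point at infinity.
4P = the point at infinity, so the order is 4.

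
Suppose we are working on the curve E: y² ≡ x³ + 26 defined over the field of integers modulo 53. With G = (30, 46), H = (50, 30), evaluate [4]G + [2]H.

First 4G:
Repeated addition: build up to 4G.
2G: tangent at (30, 46): λ = (3·30² + 0)/(2·46) ≡ 50/39. 39⁻¹ ≡ 34 (mod 53), so λ ≡ 50·34 ≡ 4.
  x = λ² - 30 - 30 = 16 - 60 ≡ 9; y = λ·(30 - 9) - 46 ≡ 38. → (9, 38)
3G: (9, 38) + (30, 46). λ = (46 - 38)/(30 - 9) ≡ 8/21 mod 53. 21⁻¹ ≡ 48 (mod 53) since 21·48 = 1008 ≡ 1, so λ ≡ 13.
  x = λ² - 9 - 30 = 169 - 39 ≡ 24; y = λ·(9 - 24) - 38 ≡ 32. → (24, 32)
4G: (24, 32) + (30, 46). λ = (46 - 32)/(30 - 24) ≡ 14/6 mod 53. 6⁻¹ ≡ 9 (mod 53), so λ ≡ 20.
  x = λ² - 24 - 30 = 400 - 54 ≡ 28; y = λ·(24 - 28) - 32 ≡ 47. → (28, 47)
4G = (28, 47).
Next 2H:
Repeated addition: build up to 2H.
2H: tangent at (50, 30): λ = (3·50² + 0)/(2·30) ≡ 27/7. 7⁻¹ ≡ 38 (mod 53), so λ ≡ 27·38 ≡ 19.
  x = λ² - 50 - 50 = 361 - 100 ≡ 49; y = λ·(50 - 49) - 30 ≡ 42. → (49, 42)
2H = (49, 42).
Finally 4G + 2H:
(28, 47) + (49, 42). λ = (42 - 47)/(49 - 28) ≡ 48/21 mod 53. 21⁻¹ ≡ 48 (mod 53) since 21·48 = 1008 ≡ 1, so λ ≡ 25.
  x = λ² - 28 - 49 = 625 - 77 ≡ 18; y = λ·(28 - 18) - 47 ≡ 44. → (18, 44)

(18, 44)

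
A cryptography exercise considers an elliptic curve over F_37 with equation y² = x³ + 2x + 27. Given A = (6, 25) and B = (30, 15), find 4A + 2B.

First 4A:
Repeated addition: build up to 4A.
2A: tangent at (6, 25): λ = (3·6² + 2)/(2·25) ≡ 36/13. 13⁻¹ ≡ 20 (mod 37) since 13·20 = 260 ≡ 1, so λ ≡ 36·20 ≡ 17.
  x = λ² - 6 - 6 = 289 - 12 ≡ 18; y = λ·(6 - 18) - 25 ≡ 30. → (18, 30)
3A: (18, 30) + (6, 25). λ = (25 - 30)/(6 - 18) ≡ 32/25 mod 37. 25⁻¹ ≡ 3 (mod 37) since 25·3 = 75 ≡ 1, so λ ≡ 22.
  x = λ² - 18 - 6 = 484 - 24 ≡ 16; y = λ·(18 - 16) - 30 ≡ 14. → (16, 14)
4A: (16, 14) + (6, 25). λ = (25 - 14)/(6 - 16) ≡ 11/27 mod 37. 27⁻¹ ≡ 11 (mod 37), so λ ≡ 10.
  x = λ² - 16 - 6 = 100 - 22 ≡ 4; y = λ·(16 - 4) - 14 ≡ 32. → (4, 32)
4A = (4, 32).
Next 2B:
Repeated addition: build up to 2B.
2B: tangent at (30, 15): λ = (3·30² + 2)/(2·15) ≡ 1/30. 30⁻¹ ≡ 21 (mod 37), so λ ≡ 1·21 ≡ 21.
  x = λ² - 30 - 30 = 441 - 60 ≡ 11; y = λ·(30 - 11) - 15 ≡ 14. → (11, 14)
2B = (11, 14).
Finally 4A + 2B:
(4, 32) + (11, 14). λ = (14 - 32)/(11 - 4) ≡ 19/7 mod 37. 7⁻¹ ≡ 16 (mod 37) since 7·16 = 112 ≡ 1, so λ ≡ 8.
  x = λ² - 4 - 11 = 64 - 15 ≡ 12; y = λ·(4 - 12) - 32 ≡ 15. → (12, 15)

(12, 15)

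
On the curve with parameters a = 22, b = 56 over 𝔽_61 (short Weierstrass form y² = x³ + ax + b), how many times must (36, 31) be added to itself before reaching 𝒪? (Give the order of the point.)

6

2P: tangent at (36, 31): λ = (3·36² + 22)/(2·31) ≡ 6/1. 1⁻¹ ≡ 1 (mod 61) since 1·1 = 1 ≡ 1, so λ ≡ 6·1 ≡ 6.
  x = λ² - 36 - 36 = 36 - 72 ≡ 25; y = λ·(36 - 25) - 31 ≡ 35. → (25, 35)
3P: (25, 35) + (36, 31). λ = (31 - 35)/(36 - 25) ≡ 57/11 mod 61. 11⁻¹ ≡ 50 (mod 61), so λ ≡ 44.
  x = λ² - 25 - 36 = 1936 - 61 ≡ 45; y = λ·(25 - 45) - 35 ≡ 0. → (45, 0)
4P: (45, 0) + (36, 31). λ = (31 - 0)/(36 - 45) ≡ 31/52 mod 61. 52⁻¹ ≡ 27 (mod 61), so λ ≡ 44.
  x = λ² - 45 - 36 = 1936 - 81 ≡ 25; y = λ·(45 - 25) - 0 ≡ 26. → (25, 26)
5P: (25, 26) + (36, 31). λ = (31 - 26)/(36 - 25) ≡ 5/11 mod 61. 11⁻¹ ≡ 50 (mod 61), so λ ≡ 6.
  x = λ² - 25 - 36 = 36 - 61 ≡ 36; y = λ·(25 - 36) - 26 ≡ 30. → (36, 30)
6P: (36, 30) + (36, 31): same x and y₁ ≡ -y₂, so the sum is 𝒪.
6P = 𝒪, so the order is 6.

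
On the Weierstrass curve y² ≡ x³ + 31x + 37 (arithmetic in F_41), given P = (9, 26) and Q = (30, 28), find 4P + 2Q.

First 4P:
Repeated addition: build up to 4P.
2P: tangent at (9, 26): λ = (3·9² + 31)/(2·26) ≡ 28/11. 11⁻¹ ≡ 15 (mod 41), so λ ≡ 28·15 ≡ 10.
  x = λ² - 9 - 9 = 100 - 18 ≡ 0; y = λ·(9 - 0) - 26 ≡ 23. → (0, 23)
3P: (0, 23) + (9, 26). λ = (26 - 23)/(9 - 0) ≡ 3/9 mod 41. 9⁻¹ ≡ 32 (mod 41), so λ ≡ 14.
  x = λ² - 0 - 9 = 196 - 9 ≡ 23; y = λ·(0 - 23) - 23 ≡ 24. → (23, 24)
4P: (23, 24) + (9, 26). λ = (26 - 24)/(9 - 23) ≡ 2/27 mod 41. 27⁻¹ ≡ 38 (mod 41), so λ ≡ 35.
  x = λ² - 23 - 9 = 1225 - 32 ≡ 4; y = λ·(23 - 4) - 24 ≡ 26. → (4, 26)
4P = (4, 26).
Next 2Q:
Repeated addition: build up to 2Q.
2Q: tangent at (30, 28): λ = (3·30² + 31)/(2·28) ≡ 25/15. 15⁻¹ ≡ 11 (mod 41) since 15·11 = 165 ≡ 1, so λ ≡ 25·11 ≡ 29.
  x = λ² - 30 - 30 = 841 - 60 ≡ 2; y = λ·(30 - 2) - 28 ≡ 5. → (2, 5)
2Q = (2, 5).
Finally 4P + 2Q:
(4, 26) + (2, 5). λ = (5 - 26)/(2 - 4) ≡ 20/39 mod 41. 39⁻¹ ≡ 20 (mod 41) since 39·20 = 780 ≡ 1, so λ ≡ 31.
  x = λ² - 4 - 2 = 961 - 6 ≡ 12; y = λ·(4 - 12) - 26 ≡ 13. → (12, 13)

(12, 13)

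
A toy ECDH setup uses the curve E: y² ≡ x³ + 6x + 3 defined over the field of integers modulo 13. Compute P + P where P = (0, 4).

(3, 10)

tangent at (0, 4): λ = (3·0² + 6)/(2·4) ≡ 6/8. 8⁻¹ ≡ 5 (mod 13) since 8·5 = 40 ≡ 1, so λ ≡ 6·5 ≡ 4.
  x = λ² - 0 - 0 = 16 - 0 ≡ 3; y = λ·(0 - 3) - 4 ≡ 10. → (3, 10)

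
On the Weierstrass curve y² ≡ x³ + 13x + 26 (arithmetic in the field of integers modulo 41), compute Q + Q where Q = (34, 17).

(16, 5)

tangent at (34, 17): λ = (3·34² + 13)/(2·17) ≡ 37/34. 34⁻¹ ≡ 35 (mod 41), so λ ≡ 37·35 ≡ 24.
  x = λ² - 34 - 34 = 576 - 68 ≡ 16; y = λ·(34 - 16) - 17 ≡ 5. → (16, 5)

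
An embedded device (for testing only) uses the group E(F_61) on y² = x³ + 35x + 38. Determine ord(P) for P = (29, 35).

8

2P: tangent at (29, 35): λ = (3·29² + 35)/(2·35) ≡ 57/9. 9⁻¹ ≡ 34 (mod 61), so λ ≡ 57·34 ≡ 47.
  x = λ² - 29 - 29 = 2209 - 58 ≡ 16; y = λ·(29 - 16) - 35 ≡ 27. → (16, 27)
3P: (16, 27) + (29, 35). λ = (35 - 27)/(29 - 16) ≡ 8/13 mod 61. 13⁻¹ ≡ 47 (mod 61) since 13·47 = 611 ≡ 1, so λ ≡ 10.
  x = λ² - 16 - 29 = 100 - 45 ≡ 55; y = λ·(16 - 55) - 27 ≡ 10. → (55, 10)
4P: (55, 10) + (29, 35). λ = (35 - 10)/(29 - 55) ≡ 25/35 mod 61. 35⁻¹ ≡ 7 (mod 61), so λ ≡ 53.
  x = λ² - 55 - 29 = 2809 - 84 ≡ 41; y = λ·(55 - 41) - 10 ≡ 0. → (41, 0)
5P: (41, 0) + (29, 35). λ = (35 - 0)/(29 - 41) ≡ 35/49 mod 61. 49⁻¹ ≡ 5 (mod 61), so λ ≡ 53.
  x = λ² - 41 - 29 = 2809 - 70 ≡ 55; y = λ·(41 - 55) - 0 ≡ 51. → (55, 51)
6P: (55, 51) + (29, 35). λ = (35 - 51)/(29 - 55) ≡ 45/35 mod 61. 35⁻¹ ≡ 7 (mod 61), so λ ≡ 10.
  x = λ² - 55 - 29 = 100 - 84 ≡ 16; y = λ·(55 - 16) - 51 ≡ 34. → (16, 34)
7P: (16, 34) + (29, 35). λ = (35 - 34)/(29 - 16) ≡ 1/13 mod 61. 13⁻¹ ≡ 47 (mod 61), so λ ≡ 47.
  x = λ² - 16 - 29 = 2209 - 45 ≡ 29; y = λ·(16 - 29) - 34 ≡ 26. → (29, 26)
8P: (29, 26) + (29, 35): same x and y₁ ≡ -y₂, so the sum is 𝒪.
8P = 𝒪, so the order is 8.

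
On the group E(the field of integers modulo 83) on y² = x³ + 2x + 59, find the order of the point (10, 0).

2

2P: (10, 0) + (10, 0): same x and y₁ ≡ -y₂, so the sum is the point at infinity.
2P = the point at infinity, so the order is 2.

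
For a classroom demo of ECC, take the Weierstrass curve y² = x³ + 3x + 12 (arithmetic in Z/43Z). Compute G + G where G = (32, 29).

(36, 11)

tangent at (32, 29): λ = (3·32² + 3)/(2·29) ≡ 22/15. 15⁻¹ ≡ 23 (mod 43), so λ ≡ 22·23 ≡ 33.
  x = λ² - 32 - 32 = 1089 - 64 ≡ 36; y = λ·(32 - 36) - 29 ≡ 11. → (36, 11)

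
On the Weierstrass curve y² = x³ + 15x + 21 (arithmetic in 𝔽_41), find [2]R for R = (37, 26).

tangent at (37, 26): λ = (3·37² + 15)/(2·26) ≡ 22/11. 11⁻¹ ≡ 15 (mod 41), so λ ≡ 22·15 ≡ 2.
  x = λ² - 37 - 37 = 4 - 74 ≡ 12; y = λ·(37 - 12) - 26 ≡ 24. → (12, 24)

(12, 24)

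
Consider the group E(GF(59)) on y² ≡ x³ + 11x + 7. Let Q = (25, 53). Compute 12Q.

(13, 39)

Double-and-add on 12 = (1100)₂. Start with Q = (25, 53) for the leading 1-bit.
double: tangent at (25, 53): λ = (3·25² + 11)/(2·53) ≡ 57/47. 47⁻¹ ≡ 54 (mod 59) since 47·54 = 2538 ≡ 1, so λ ≡ 57·54 ≡ 10.
  x = λ² - 25 - 25 = 100 - 50 ≡ 50; y = λ·(25 - 50) - 53 ≡ 51. → (50, 51)
add Q: (50, 51) + (25, 53). λ = (53 - 51)/(25 - 50) ≡ 2/34 mod 59. 34⁻¹ ≡ 33 (mod 59), so λ ≡ 7.
  x = λ² - 50 - 25 = 49 - 75 ≡ 33; y = λ·(50 - 33) - 51 ≡ 9. → (33, 9)
double: tangent at (33, 9): λ = (3·33² + 11)/(2·9) ≡ 33/18. 18⁻¹ ≡ 23 (mod 59) since 18·23 = 414 ≡ 1, so λ ≡ 33·23 ≡ 51.
  x = λ² - 33 - 33 = 2601 - 66 ≡ 57; y = λ·(33 - 57) - 9 ≡ 6. → (57, 6)
double: tangent at (57, 6): λ = (3·57² + 11)/(2·6) ≡ 23/12. 12⁻¹ ≡ 5 (mod 59), so λ ≡ 23·5 ≡ 56.
  x = λ² - 57 - 57 = 3136 - 114 ≡ 13; y = λ·(57 - 13) - 6 ≡ 39. → (13, 39)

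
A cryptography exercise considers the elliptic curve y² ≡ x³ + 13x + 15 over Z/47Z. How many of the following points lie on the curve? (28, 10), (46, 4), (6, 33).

(28, 10): 10² ≡ 6, rhs ≡ 6 → on.
(46, 4): 4² ≡ 16, rhs ≡ 1 → off.
(6, 33): 33² ≡ 8, rhs ≡ 27 → off.

1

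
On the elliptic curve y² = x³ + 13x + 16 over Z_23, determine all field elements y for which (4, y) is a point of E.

x³ + 13x + 16 = 132 ≡ 17 (mod 23).
17 is a non-residue mod 23; no y exists.

none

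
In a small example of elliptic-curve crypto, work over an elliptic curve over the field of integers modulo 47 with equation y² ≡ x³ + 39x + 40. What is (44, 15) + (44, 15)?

tangent at (44, 15): λ = (3·44² + 39)/(2·15) ≡ 19/30. 30⁻¹ ≡ 11 (mod 47), so λ ≡ 19·11 ≡ 21.
  x = λ² - 44 - 44 = 441 - 88 ≡ 24; y = λ·(44 - 24) - 15 ≡ 29. → (24, 29)

(24, 29)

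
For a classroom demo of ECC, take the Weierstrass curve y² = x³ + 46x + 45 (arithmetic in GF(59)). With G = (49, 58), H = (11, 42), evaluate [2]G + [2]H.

First 2G:
Repeated addition: build up to 2G.
2G: tangent at (49, 58): λ = (3·49² + 46)/(2·58) ≡ 51/57. 57⁻¹ ≡ 29 (mod 59), so λ ≡ 51·29 ≡ 4.
  x = λ² - 49 - 49 = 16 - 98 ≡ 36; y = λ·(49 - 36) - 58 ≡ 53. → (36, 53)
2G = (36, 53).
Next 2H:
Repeated addition: build up to 2H.
2H: tangent at (11, 42): λ = (3·11² + 46)/(2·42) ≡ 55/25. 25⁻¹ ≡ 26 (mod 59) since 25·26 = 650 ≡ 1, so λ ≡ 55·26 ≡ 14.
  x = λ² - 11 - 11 = 196 - 22 ≡ 56; y = λ·(11 - 56) - 42 ≡ 36. → (56, 36)
2H = (56, 36).
Finally 2G + 2H:
(36, 53) + (56, 36). λ = (36 - 53)/(56 - 36) ≡ 42/20 mod 59. 20⁻¹ ≡ 3 (mod 59) since 20·3 = 60 ≡ 1, so λ ≡ 8.
  x = λ² - 36 - 56 = 64 - 92 ≡ 31; y = λ·(36 - 31) - 53 ≡ 46. → (31, 46)

(31, 46)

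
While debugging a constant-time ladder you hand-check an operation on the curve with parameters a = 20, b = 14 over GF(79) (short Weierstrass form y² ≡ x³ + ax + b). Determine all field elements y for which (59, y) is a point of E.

x³ + 20x + 14 = 206573 ≡ 67 (mod 79).
Square roots of 67 mod 79: 15 and 64 (since 15² = 225 ≡ 67).

15, 64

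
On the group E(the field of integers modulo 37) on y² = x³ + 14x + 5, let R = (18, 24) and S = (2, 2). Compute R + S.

(18, 24) + (2, 2). λ = (2 - 24)/(2 - 18) ≡ 15/21 mod 37. 21⁻¹ ≡ 30 (mod 37), so λ ≡ 6.
  x = λ² - 18 - 2 = 36 - 20 ≡ 16; y = λ·(18 - 16) - 24 ≡ 25. → (16, 25)

(16, 25)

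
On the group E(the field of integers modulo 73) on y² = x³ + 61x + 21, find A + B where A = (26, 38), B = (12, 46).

(26, 38) + (12, 46). λ = (46 - 38)/(12 - 26) ≡ 8/59 mod 73. 59⁻¹ ≡ 26 (mod 73), so λ ≡ 62.
  x = λ² - 26 - 12 = 3844 - 38 ≡ 10; y = λ·(26 - 10) - 38 ≡ 5. → (10, 5)

(10, 5)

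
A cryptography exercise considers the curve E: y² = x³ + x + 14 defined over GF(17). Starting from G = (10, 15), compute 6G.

Double-and-add on 6 = (110)₂. Start with G = (10, 15) for the leading 1-bit.
double: tangent at (10, 15): λ = (3·10² + 1)/(2·15) ≡ 12/13. 13⁻¹ ≡ 4 (mod 17) since 13·4 = 52 ≡ 1, so λ ≡ 12·4 ≡ 14.
  x = λ² - 10 - 10 = 196 - 20 ≡ 6; y = λ·(10 - 6) - 15 ≡ 7. → (6, 7)
add G: (6, 7) + (10, 15). λ = (15 - 7)/(10 - 6) ≡ 8/4 mod 17. 4⁻¹ ≡ 13 (mod 17) since 4·13 = 52 ≡ 1, so λ ≡ 2.
  x = λ² - 6 - 10 = 4 - 16 ≡ 5; y = λ·(6 - 5) - 7 ≡ 12. → (5, 12)
double: tangent at (5, 12): λ = (3·5² + 1)/(2·12) ≡ 8/7. 7⁻¹ ≡ 5 (mod 17) since 7·5 = 35 ≡ 1, so λ ≡ 8·5 ≡ 6.
  x = λ² - 5 - 5 = 36 - 10 ≡ 9; y = λ·(5 - 9) - 12 ≡ 15. → (9, 15)

(9, 15)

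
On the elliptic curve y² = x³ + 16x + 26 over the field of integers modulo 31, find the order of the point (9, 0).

2P: (9, 0) + (9, 0): same x and y₁ ≡ -y₂, so the sum is O.
2P = O, so the order is 2.

2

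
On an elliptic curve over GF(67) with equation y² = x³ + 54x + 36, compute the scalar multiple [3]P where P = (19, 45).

(39, 25)

Repeated addition: build up to 3P.
2P: tangent at (19, 45): λ = (3·19² + 54)/(2·45) ≡ 65/23. 23⁻¹ ≡ 35 (mod 67), so λ ≡ 65·35 ≡ 64.
  x = λ² - 19 - 19 = 4096 - 38 ≡ 38; y = λ·(19 - 38) - 45 ≡ 12. → (38, 12)
3P: (38, 12) + (19, 45). λ = (45 - 12)/(19 - 38) ≡ 33/48 mod 67. 48⁻¹ ≡ 7 (mod 67), so λ ≡ 30.
  x = λ² - 38 - 19 = 900 - 57 ≡ 39; y = λ·(38 - 39) - 12 ≡ 25. → (39, 25)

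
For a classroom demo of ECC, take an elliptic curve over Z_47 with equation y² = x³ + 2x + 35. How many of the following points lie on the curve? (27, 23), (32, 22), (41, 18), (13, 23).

(27, 23): 23² ≡ 12, rhs ≡ 32 → off.
(32, 22): 22² ≡ 14, rhs ≡ 14 → on.
(41, 18): 18² ≡ 42, rhs ≡ 42 → on.
(13, 23): 23² ≡ 12, rhs ≡ 2 → off.

2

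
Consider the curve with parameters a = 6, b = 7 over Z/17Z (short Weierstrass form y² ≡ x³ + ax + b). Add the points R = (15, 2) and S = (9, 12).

(9, 5)

(15, 2) + (9, 12). λ = (12 - 2)/(9 - 15) ≡ 10/11 mod 17. 11⁻¹ ≡ 14 (mod 17) since 11·14 = 154 ≡ 1, so λ ≡ 4.
  x = λ² - 15 - 9 = 16 - 24 ≡ 9; y = λ·(15 - 9) - 2 ≡ 5. → (9, 5)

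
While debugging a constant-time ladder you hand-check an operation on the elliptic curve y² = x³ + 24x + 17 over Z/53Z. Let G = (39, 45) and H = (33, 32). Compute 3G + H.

First 3G:
Repeated addition: build up to 3G.
2G: tangent at (39, 45): λ = (3·39² + 24)/(2·45) ≡ 29/37. 37⁻¹ ≡ 43 (mod 53), so λ ≡ 29·43 ≡ 28.
  x = λ² - 39 - 39 = 784 - 78 ≡ 17; y = λ·(39 - 17) - 45 ≡ 41. → (17, 41)
3G: (17, 41) + (39, 45). λ = (45 - 41)/(39 - 17) ≡ 4/22 mod 53. 22⁻¹ ≡ 41 (mod 53) since 22·41 = 902 ≡ 1, so λ ≡ 5.
  x = λ² - 17 - 39 = 25 - 56 ≡ 22; y = λ·(17 - 22) - 41 ≡ 40. → (22, 40)
3G = (22, 40).
Finally 3G + H:
(22, 40) + (33, 32). λ = (32 - 40)/(33 - 22) ≡ 45/11 mod 53. 11⁻¹ ≡ 29 (mod 53), so λ ≡ 33.
  x = λ² - 22 - 33 = 1089 - 55 ≡ 27; y = λ·(22 - 27) - 40 ≡ 7. → (27, 7)

(27, 7)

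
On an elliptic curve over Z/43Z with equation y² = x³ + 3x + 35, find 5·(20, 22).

Write P = (20, 22).
Double-and-add on 5 = (101)₂. Start with P = (20, 22) for the leading 1-bit.
double: tangent at (20, 22): λ = (3·20² + 3)/(2·22) ≡ 42/1. 1⁻¹ ≡ 1 (mod 43), so λ ≡ 42·1 ≡ 42.
  x = λ² - 20 - 20 = 1764 - 40 ≡ 4; y = λ·(20 - 4) - 22 ≡ 5. → (4, 5)
double: tangent at (4, 5): λ = (3·4² + 3)/(2·5) ≡ 8/10. 10⁻¹ ≡ 13 (mod 43) since 10·13 = 130 ≡ 1, so λ ≡ 8·13 ≡ 18.
  x = λ² - 4 - 4 = 324 - 8 ≡ 15; y = λ·(4 - 15) - 5 ≡ 12. → (15, 12)
add P: (15, 12) + (20, 22). λ = (22 - 12)/(20 - 15) ≡ 10/5 mod 43. 5⁻¹ ≡ 26 (mod 43), so λ ≡ 2.
  x = λ² - 15 - 20 = 4 - 35 ≡ 12; y = λ·(15 - 12) - 12 ≡ 37. → (12, 37)

(12, 37)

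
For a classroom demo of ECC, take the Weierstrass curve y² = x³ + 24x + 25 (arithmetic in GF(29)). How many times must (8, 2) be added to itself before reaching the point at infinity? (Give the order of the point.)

11

2P: tangent at (8, 2): λ = (3·8² + 24)/(2·2) ≡ 13/4. 4⁻¹ ≡ 22 (mod 29), so λ ≡ 13·22 ≡ 25.
  x = λ² - 8 - 8 = 625 - 16 ≡ 0; y = λ·(8 - 0) - 2 ≡ 24. → (0, 24)
3P: (0, 24) + (8, 2). λ = (2 - 24)/(8 - 0) ≡ 7/8 mod 29. 8⁻¹ ≡ 11 (mod 29), so λ ≡ 19.
  x = λ² - 0 - 8 = 361 - 8 ≡ 5; y = λ·(0 - 5) - 24 ≡ 26. → (5, 26)
4P: (5, 26) + (8, 2). λ = (2 - 26)/(8 - 5) ≡ 5/3 mod 29. 3⁻¹ ≡ 10 (mod 29), so λ ≡ 21.
  x = λ² - 5 - 8 = 441 - 13 ≡ 22; y = λ·(5 - 22) - 26 ≡ 23. → (22, 23)
5P: (22, 23) + (8, 2). λ = (2 - 23)/(8 - 22) ≡ 8/15 mod 29. 15⁻¹ ≡ 2 (mod 29), so λ ≡ 16.
  x = λ² - 22 - 8 = 256 - 30 ≡ 23; y = λ·(22 - 23) - 23 ≡ 19. → (23, 19)
6P: (23, 19) + (8, 2). λ = (2 - 19)/(8 - 23) ≡ 12/14 mod 29. 14⁻¹ ≡ 27 (mod 29), so λ ≡ 5.
  x = λ² - 23 - 8 = 25 - 31 ≡ 23; y = λ·(23 - 23) - 19 ≡ 10. → (23, 10)
7P: (23, 10) + (8, 2). λ = (2 - 10)/(8 - 23) ≡ 21/14 mod 29. 14⁻¹ ≡ 27 (mod 29), so λ ≡ 16.
  x = λ² - 23 - 8 = 256 - 31 ≡ 22; y = λ·(23 - 22) - 10 ≡ 6. → (22, 6)
8P: (22, 6) + (8, 2). λ = (2 - 6)/(8 - 22) ≡ 25/15 mod 29. 15⁻¹ ≡ 2 (mod 29), so λ ≡ 21.
  x = λ² - 22 - 8 = 441 - 30 ≡ 5; y = λ·(22 - 5) - 6 ≡ 3. → (5, 3)
9P: (5, 3) + (8, 2). λ = (2 - 3)/(8 - 5) ≡ 28/3 mod 29. 3⁻¹ ≡ 10 (mod 29) since 3·10 = 30 ≡ 1, so λ ≡ 19.
  x = λ² - 5 - 8 = 361 - 13 ≡ 0; y = λ·(5 - 0) - 3 ≡ 5. → (0, 5)
10P: (0, 5) + (8, 2). λ = (2 - 5)/(8 - 0) ≡ 26/8 mod 29. 8⁻¹ ≡ 11 (mod 29), so λ ≡ 25.
  x = λ² - 0 - 8 = 625 - 8 ≡ 8; y = λ·(0 - 8) - 5 ≡ 27. → (8, 27)
11P: (8, 27) + (8, 2): same x and y₁ ≡ -y₂, so the sum is the point at infinity.
11P = the point at infinity, so the order is 11.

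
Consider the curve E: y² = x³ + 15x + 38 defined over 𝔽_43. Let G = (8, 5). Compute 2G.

tangent at (8, 5): λ = (3·8² + 15)/(2·5) ≡ 35/10. 10⁻¹ ≡ 13 (mod 43) since 10·13 = 130 ≡ 1, so λ ≡ 35·13 ≡ 25.
  x = λ² - 8 - 8 = 625 - 16 ≡ 7; y = λ·(8 - 7) - 5 ≡ 20. → (7, 20)

(7, 20)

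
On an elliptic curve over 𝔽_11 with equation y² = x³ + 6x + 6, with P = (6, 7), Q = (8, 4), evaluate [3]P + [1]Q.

First 3P:
Repeated addition: build up to 3P.
2P: tangent at (6, 7): λ = (3·6² + 6)/(2·7) ≡ 4/3. 3⁻¹ ≡ 4 (mod 11), so λ ≡ 4·4 ≡ 5.
  x = λ² - 6 - 6 = 25 - 12 ≡ 2; y = λ·(6 - 2) - 7 ≡ 2. → (2, 2)
3P: (2, 2) + (6, 7). λ = (7 - 2)/(6 - 2) ≡ 5/4 mod 11. 4⁻¹ ≡ 3 (mod 11), so λ ≡ 4.
  x = λ² - 2 - 6 = 16 - 8 ≡ 8; y = λ·(2 - 8) - 2 ≡ 7. → (8, 7)
3P = (8, 7).
Finally 3P + Q:
(8, 7) + (8, 4): same x and y₁ ≡ -y₂, so the sum is O.

O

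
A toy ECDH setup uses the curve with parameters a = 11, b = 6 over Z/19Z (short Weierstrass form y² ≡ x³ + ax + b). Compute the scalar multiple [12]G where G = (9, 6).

Double-and-add on 12 = (1100)₂. Start with G = (9, 6) for the leading 1-bit.
double: tangent at (9, 6): λ = (3·9² + 11)/(2·6) ≡ 7/12. 12⁻¹ ≡ 8 (mod 19) since 12·8 = 96 ≡ 1, so λ ≡ 7·8 ≡ 18.
  x = λ² - 9 - 9 = 324 - 18 ≡ 2; y = λ·(9 - 2) - 6 ≡ 6. → (2, 6)
add G: (2, 6) + (9, 6). λ = (6 - 6)/(9 - 2) ≡ 0/7 mod 19. 7⁻¹ ≡ 11 (mod 19) since 7·11 = 77 ≡ 1, so λ ≡ 0.
  x = λ² - 2 - 9 = 0 - 11 ≡ 8; y = λ·(2 - 8) - 6 ≡ 13. → (8, 13)
double: tangent at (8, 13): λ = (3·8² + 11)/(2·13) ≡ 13/7. 7⁻¹ ≡ 11 (mod 19), so λ ≡ 13·11 ≡ 10.
  x = λ² - 8 - 8 = 100 - 16 ≡ 8; y = λ·(8 - 8) - 13 ≡ 6. → (8, 6)
double: tangent at (8, 6): λ = (3·8² + 11)/(2·6) ≡ 13/12. 12⁻¹ ≡ 8 (mod 19) since 12·8 = 96 ≡ 1, so λ ≡ 13·8 ≡ 9.
  x = λ² - 8 - 8 = 81 - 16 ≡ 8; y = λ·(8 - 8) - 6 ≡ 13. → (8, 13)

(8, 13)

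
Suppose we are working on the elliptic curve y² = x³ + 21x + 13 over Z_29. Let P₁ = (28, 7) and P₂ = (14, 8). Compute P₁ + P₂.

(20, 9)

(28, 7) + (14, 8). λ = (8 - 7)/(14 - 28) ≡ 1/15 mod 29. 15⁻¹ ≡ 2 (mod 29), so λ ≡ 2.
  x = λ² - 28 - 14 = 4 - 42 ≡ 20; y = λ·(28 - 20) - 7 ≡ 9. → (20, 9)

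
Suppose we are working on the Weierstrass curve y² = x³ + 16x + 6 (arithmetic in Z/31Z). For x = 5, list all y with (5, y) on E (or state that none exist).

x³ + 16x + 6 = 211 ≡ 25 (mod 31).
Square roots of 25 mod 31: 5 and 26 (since 5² = 25 ≡ 25).

5, 26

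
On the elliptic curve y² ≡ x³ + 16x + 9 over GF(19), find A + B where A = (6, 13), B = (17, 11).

(2, 7)

(6, 13) + (17, 11). λ = (11 - 13)/(17 - 6) ≡ 17/11 mod 19. 11⁻¹ ≡ 7 (mod 19), so λ ≡ 5.
  x = λ² - 6 - 17 = 25 - 23 ≡ 2; y = λ·(6 - 2) - 13 ≡ 7. → (2, 7)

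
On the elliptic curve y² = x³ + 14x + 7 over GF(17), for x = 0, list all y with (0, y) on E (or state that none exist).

x³ + 14x + 7 = 7 ≡ 7 (mod 17).
7 is a non-residue mod 17; no y exists.

none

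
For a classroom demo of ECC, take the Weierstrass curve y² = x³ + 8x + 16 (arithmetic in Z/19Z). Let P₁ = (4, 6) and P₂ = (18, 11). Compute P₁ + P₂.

(4, 6) + (18, 11). λ = (11 - 6)/(18 - 4) ≡ 5/14 mod 19. 14⁻¹ ≡ 15 (mod 19) since 14·15 = 210 ≡ 1, so λ ≡ 18.
  x = λ² - 4 - 18 = 324 - 22 ≡ 17; y = λ·(4 - 17) - 6 ≡ 7. → (17, 7)

(17, 7)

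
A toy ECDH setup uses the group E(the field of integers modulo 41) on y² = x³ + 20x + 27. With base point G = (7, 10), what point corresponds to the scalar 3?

Repeated addition: build up to 3G.
2G: tangent at (7, 10): λ = (3·7² + 20)/(2·10) ≡ 3/20. 20⁻¹ ≡ 39 (mod 41) since 20·39 = 780 ≡ 1, so λ ≡ 3·39 ≡ 35.
  x = λ² - 7 - 7 = 1225 - 14 ≡ 22; y = λ·(7 - 22) - 10 ≡ 39. → (22, 39)
3G: (22, 39) + (7, 10). λ = (10 - 39)/(7 - 22) ≡ 12/26 mod 41. 26⁻¹ ≡ 30 (mod 41), so λ ≡ 32.
  x = λ² - 22 - 7 = 1024 - 29 ≡ 11; y = λ·(22 - 11) - 39 ≡ 26. → (11, 26)

(11, 26)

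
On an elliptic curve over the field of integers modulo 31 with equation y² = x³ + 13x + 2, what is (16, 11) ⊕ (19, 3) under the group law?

(16, 11) + (19, 3). λ = (3 - 11)/(19 - 16) ≡ 23/3 mod 31. 3⁻¹ ≡ 21 (mod 31) since 3·21 = 63 ≡ 1, so λ ≡ 18.
  x = λ² - 16 - 19 = 324 - 35 ≡ 10; y = λ·(16 - 10) - 11 ≡ 4. → (10, 4)

(10, 4)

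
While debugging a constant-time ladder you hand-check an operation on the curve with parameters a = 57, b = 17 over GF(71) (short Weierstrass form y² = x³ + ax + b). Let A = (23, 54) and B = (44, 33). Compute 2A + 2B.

(15, 22)

First 2A:
Repeated addition: build up to 2A.
2A: tangent at (23, 54): λ = (3·23² + 57)/(2·54) ≡ 11/37. 37⁻¹ ≡ 48 (mod 71), so λ ≡ 11·48 ≡ 31.
  x = λ² - 23 - 23 = 961 - 46 ≡ 63; y = λ·(23 - 63) - 54 ≡ 55. → (63, 55)
2A = (63, 55).
Next 2B:
Repeated addition: build up to 2B.
2B: tangent at (44, 33): λ = (3·44² + 57)/(2·33) ≡ 43/66. 66⁻¹ ≡ 14 (mod 71) since 66·14 = 924 ≡ 1, so λ ≡ 43·14 ≡ 34.
  x = λ² - 44 - 44 = 1156 - 88 ≡ 3; y = λ·(44 - 3) - 33 ≡ 12. → (3, 12)
2B = (3, 12).
Finally 2A + 2B:
(63, 55) + (3, 12). λ = (12 - 55)/(3 - 63) ≡ 28/11 mod 71. 11⁻¹ ≡ 13 (mod 71) since 11·13 = 143 ≡ 1, so λ ≡ 9.
  x = λ² - 63 - 3 = 81 - 66 ≡ 15; y = λ·(63 - 15) - 55 ≡ 22. → (15, 22)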